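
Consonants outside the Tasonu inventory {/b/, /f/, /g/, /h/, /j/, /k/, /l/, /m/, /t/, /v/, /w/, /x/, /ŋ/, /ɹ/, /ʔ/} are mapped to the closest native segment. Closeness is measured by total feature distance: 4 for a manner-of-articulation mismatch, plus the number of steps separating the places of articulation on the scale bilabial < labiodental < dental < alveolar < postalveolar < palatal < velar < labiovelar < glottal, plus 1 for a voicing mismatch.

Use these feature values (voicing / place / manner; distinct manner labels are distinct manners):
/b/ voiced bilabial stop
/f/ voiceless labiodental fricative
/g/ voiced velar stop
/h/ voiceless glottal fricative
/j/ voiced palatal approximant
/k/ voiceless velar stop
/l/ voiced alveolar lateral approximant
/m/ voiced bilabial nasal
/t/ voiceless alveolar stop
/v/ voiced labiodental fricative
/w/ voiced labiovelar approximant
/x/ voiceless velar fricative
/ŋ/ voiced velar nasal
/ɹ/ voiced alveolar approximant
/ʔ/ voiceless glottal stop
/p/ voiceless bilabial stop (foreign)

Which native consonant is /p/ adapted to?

/b/ is closest: same manner (stop), place distance 0 (bilabial→bilabial), voicing differs (+1); total 1. Next closest is /t/ at distance 3.

b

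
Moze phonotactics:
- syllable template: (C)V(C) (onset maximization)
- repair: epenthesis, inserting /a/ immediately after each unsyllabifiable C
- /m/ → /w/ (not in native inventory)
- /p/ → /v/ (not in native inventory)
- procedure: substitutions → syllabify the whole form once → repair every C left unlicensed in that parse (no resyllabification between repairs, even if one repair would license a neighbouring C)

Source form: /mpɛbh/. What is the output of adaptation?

wavɛbha

Substitution: /m/ → /w/, /p/ → /v/, giving /wvɛbh/.
The consonants /w/, /h/ cannot be parsed into a legal (C)V(C) syllable (at most one coda consonant is licensed; onsets are limited to one consonant).
Epenthesis after each stranded consonant: /w/ → /wa/, /h/ → /ha/.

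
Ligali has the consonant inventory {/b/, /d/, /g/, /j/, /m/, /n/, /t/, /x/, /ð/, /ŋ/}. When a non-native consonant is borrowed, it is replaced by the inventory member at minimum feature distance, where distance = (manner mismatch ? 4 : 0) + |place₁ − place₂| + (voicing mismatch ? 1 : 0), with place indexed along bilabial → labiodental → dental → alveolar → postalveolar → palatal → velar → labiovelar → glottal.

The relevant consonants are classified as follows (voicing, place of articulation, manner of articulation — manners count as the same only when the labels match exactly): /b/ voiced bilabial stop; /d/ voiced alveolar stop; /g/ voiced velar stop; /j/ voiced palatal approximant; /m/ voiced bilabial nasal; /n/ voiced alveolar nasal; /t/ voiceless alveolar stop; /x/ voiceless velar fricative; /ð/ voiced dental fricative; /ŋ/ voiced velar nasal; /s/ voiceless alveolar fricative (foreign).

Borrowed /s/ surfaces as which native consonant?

/ð/ is closest: same manner (fricative), place distance 1 (alveolar→dental), voicing differs (+1); total 2. Next closest is /x/ at distance 3.

ð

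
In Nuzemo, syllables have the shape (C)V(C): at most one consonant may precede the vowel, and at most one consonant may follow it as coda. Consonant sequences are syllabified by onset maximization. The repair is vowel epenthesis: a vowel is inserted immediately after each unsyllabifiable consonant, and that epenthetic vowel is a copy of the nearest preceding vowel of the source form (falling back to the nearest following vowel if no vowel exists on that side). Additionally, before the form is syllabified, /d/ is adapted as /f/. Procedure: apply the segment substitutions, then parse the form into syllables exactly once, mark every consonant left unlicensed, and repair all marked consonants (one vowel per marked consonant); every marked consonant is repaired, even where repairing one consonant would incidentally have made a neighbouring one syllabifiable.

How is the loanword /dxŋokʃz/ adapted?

Substitution: /d/ → /f/, giving /fxŋokʃz/.
The consonants /f/, /x/, /ʃ/, /z/ cannot be parsed into a legal (C)V(C) syllable (at most one coda consonant is licensed; onsets are limited to one consonant).
Inserting the epenthetic vowel yields /f/ → /fo/, /x/ → /xo/, /ʃ/ → /ʃo/, /z/ → /zo/.

foxoŋokʃozo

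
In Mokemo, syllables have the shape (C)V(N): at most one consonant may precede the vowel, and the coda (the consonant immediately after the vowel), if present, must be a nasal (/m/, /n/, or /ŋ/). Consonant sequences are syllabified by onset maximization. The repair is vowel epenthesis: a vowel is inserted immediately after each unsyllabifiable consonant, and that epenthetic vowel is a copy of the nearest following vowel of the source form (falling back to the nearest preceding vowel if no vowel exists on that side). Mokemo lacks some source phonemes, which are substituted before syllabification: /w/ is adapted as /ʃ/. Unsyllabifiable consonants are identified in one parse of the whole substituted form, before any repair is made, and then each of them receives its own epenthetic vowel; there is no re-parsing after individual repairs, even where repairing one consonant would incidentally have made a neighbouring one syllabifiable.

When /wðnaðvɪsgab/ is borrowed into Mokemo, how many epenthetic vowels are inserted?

5

After substitution the input is /ʃðnaðvɪsgab/.
The unsyllabifiable consonants are /ʃ/, /ð/, /ð/, /s/, /b/; each receives one epenthetic vowel.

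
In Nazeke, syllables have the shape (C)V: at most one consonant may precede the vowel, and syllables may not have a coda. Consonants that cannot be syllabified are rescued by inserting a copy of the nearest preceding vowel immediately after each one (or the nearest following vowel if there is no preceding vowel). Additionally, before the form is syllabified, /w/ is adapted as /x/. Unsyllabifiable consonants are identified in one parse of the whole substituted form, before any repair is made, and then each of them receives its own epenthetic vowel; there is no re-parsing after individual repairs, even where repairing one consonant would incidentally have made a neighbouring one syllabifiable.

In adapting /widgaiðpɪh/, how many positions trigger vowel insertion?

3

After substitution the input is /xidgaiðpɪh/.
The unsyllabifiable consonants are /d/, /ð/, /h/; each receives one epenthetic vowel.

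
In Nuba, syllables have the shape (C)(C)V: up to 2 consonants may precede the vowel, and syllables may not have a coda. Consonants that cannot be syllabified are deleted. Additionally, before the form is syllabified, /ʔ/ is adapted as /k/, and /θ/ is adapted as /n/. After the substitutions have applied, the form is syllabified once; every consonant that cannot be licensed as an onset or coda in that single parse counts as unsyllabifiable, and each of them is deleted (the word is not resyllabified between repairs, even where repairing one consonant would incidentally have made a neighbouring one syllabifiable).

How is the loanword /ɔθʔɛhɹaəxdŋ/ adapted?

ɔnkɛhɹaə

Substitution: /θ/ → /n/, /ʔ/ → /k/, giving /ɔnkɛhɹaəxdŋ/.
Under (C)(C)V, the unsyllabifiable consonants are /x/, /d/, /ŋ/ (no codas are permitted; onsets may contain at most 2 consonants).
Deletion applies to /x/, /d/, /ŋ/.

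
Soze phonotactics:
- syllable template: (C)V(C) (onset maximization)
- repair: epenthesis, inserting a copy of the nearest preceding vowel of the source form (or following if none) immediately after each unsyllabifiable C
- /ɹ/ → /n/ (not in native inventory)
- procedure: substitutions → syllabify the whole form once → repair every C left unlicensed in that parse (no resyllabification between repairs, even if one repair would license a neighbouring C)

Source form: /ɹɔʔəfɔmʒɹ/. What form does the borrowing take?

Substitution: /ɹ/ → /n/, giving /nɔʔəfɔmʒn/.
The consonants /ʒ/, /n/ cannot be parsed into a legal (C)V(C) syllable (at most one coda consonant is licensed; onsets are limited to one consonant).
Epenthesis after each stranded consonant: /ʒ/ → /ʒɔ/, /n/ → /nɔ/.

nɔʔəfɔmʒɔnɔ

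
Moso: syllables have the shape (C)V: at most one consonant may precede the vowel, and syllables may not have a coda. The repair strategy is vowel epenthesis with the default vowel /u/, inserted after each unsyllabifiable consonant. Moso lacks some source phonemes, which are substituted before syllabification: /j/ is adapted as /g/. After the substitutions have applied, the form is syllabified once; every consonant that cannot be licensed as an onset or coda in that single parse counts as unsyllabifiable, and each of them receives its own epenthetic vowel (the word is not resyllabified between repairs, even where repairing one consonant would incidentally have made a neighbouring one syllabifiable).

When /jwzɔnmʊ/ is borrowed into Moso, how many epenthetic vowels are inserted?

After substitution the input is /gwzɔnmʊ/.
The unsyllabifiable consonants are /g/, /w/, /n/; each receives one epenthetic vowel.

3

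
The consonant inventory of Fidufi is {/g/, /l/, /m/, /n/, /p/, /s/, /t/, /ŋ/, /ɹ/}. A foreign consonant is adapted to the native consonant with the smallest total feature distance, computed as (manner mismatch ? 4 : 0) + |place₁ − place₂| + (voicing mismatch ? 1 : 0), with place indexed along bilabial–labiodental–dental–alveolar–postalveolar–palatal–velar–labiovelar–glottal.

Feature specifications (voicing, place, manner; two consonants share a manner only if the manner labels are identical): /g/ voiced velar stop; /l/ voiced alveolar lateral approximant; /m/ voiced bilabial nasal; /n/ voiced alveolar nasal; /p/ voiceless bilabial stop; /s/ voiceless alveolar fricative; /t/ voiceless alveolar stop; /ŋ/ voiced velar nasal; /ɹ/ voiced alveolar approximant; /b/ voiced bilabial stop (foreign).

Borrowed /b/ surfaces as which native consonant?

/p/ is closest: same manner (stop), place distance 0 (bilabial→bilabial), voicing differs (+1); total 1. Next closest is /m/ at distance 4.

p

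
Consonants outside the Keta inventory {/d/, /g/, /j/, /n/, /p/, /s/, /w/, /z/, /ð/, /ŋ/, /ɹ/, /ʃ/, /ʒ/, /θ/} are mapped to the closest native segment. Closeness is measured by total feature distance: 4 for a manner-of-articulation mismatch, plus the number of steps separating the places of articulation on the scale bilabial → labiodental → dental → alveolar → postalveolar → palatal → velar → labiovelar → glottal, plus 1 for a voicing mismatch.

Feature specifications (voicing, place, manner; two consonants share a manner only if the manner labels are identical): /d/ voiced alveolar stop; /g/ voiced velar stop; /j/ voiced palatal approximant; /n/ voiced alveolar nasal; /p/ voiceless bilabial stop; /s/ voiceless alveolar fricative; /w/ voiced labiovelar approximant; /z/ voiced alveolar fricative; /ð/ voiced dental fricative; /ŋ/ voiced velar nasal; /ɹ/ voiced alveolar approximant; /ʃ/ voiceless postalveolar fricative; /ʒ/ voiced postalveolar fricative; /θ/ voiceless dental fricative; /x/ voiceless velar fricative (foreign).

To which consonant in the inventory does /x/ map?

ʃ

/ʃ/ is closest: same manner (fricative), place distance 2 (velar→postalveolar), same voicing; total 2. Next closest is /s/ at distance 3.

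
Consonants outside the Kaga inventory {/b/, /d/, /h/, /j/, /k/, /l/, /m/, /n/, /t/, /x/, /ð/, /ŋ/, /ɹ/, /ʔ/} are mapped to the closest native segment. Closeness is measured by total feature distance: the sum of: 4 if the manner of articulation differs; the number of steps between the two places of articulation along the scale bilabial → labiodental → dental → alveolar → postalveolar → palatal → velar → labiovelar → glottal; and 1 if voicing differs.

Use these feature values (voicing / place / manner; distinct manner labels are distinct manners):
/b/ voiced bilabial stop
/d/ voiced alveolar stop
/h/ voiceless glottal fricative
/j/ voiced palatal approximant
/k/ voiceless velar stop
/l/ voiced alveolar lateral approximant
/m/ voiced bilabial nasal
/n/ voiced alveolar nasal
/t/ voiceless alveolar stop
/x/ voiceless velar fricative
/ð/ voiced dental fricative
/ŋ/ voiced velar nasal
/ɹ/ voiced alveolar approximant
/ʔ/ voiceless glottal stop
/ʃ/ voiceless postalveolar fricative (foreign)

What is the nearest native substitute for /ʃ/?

x

/x/ is closest: same manner (fricative), place distance 2 (postalveolar→velar), same voicing; total 2. Next closest is /ð/ at distance 3.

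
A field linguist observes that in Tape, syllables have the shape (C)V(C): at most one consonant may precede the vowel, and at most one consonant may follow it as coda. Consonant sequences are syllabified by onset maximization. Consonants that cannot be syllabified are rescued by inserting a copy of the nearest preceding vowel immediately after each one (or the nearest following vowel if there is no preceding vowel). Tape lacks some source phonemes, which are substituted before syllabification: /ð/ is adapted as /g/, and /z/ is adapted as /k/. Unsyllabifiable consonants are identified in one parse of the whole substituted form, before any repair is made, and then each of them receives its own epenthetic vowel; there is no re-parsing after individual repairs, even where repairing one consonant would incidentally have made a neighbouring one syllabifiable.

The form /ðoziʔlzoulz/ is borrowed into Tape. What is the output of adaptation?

Substitution: /ð/ → /g/, /z/ → /k/, giving /gokiʔlkoulk/.
The consonants /l/, /k/ cannot be parsed into a legal (C)V(C) syllable (at most one coda consonant is licensed; onsets are limited to one consonant).
Each unlicensed consonant becomes the onset of a new syllable: /l/ → /li/, /k/ → /ku/.

gokiʔlikoulku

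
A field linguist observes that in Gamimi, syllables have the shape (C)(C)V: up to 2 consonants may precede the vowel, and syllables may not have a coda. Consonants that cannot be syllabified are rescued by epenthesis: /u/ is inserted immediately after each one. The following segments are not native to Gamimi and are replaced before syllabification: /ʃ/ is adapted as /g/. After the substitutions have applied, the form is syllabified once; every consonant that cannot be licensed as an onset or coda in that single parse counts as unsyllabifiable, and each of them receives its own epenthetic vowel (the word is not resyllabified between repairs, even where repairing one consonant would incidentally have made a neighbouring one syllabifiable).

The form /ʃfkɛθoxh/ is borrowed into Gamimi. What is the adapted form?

Substitution: /ʃ/ → /g/, giving /gfkɛθoxh/.
Syllabifying with onset maximization leaves /g/, /x/, /h/ stranded (no codas are permitted; onsets may contain at most 2 consonants).
Inserting the epenthetic vowel yields /g/ → /gu/, /x/ → /xu/, /h/ → /hu/.

gufkɛθoxuhu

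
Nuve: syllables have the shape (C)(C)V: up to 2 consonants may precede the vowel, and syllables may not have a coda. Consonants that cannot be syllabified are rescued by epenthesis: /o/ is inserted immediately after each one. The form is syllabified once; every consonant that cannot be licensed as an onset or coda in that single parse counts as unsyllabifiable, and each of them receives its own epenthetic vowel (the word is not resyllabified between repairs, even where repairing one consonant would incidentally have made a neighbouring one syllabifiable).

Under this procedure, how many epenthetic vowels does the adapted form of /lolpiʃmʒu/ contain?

1

The unsyllabifiable consonants are /ʃ/; each receives one epenthetic vowel.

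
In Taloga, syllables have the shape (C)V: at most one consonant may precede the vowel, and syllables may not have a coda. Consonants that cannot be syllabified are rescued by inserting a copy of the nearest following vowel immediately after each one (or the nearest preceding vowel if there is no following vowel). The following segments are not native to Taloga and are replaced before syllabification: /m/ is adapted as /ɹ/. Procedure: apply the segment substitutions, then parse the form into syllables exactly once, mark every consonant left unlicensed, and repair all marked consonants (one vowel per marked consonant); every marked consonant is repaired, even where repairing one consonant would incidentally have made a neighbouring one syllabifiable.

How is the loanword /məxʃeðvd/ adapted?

Substitution: /m/ → /ɹ/, giving /ɹəxʃeðvd/.
Syllabifying with onset maximization leaves /x/, /ð/, /v/, /d/ stranded (no codas are permitted; onsets are limited to one consonant).
Epenthesis after each stranded consonant: /x/ → /xe/, /ð/ → /ðe/, /v/ → /ve/, /d/ → /de/.

ɹəxeʃeðevede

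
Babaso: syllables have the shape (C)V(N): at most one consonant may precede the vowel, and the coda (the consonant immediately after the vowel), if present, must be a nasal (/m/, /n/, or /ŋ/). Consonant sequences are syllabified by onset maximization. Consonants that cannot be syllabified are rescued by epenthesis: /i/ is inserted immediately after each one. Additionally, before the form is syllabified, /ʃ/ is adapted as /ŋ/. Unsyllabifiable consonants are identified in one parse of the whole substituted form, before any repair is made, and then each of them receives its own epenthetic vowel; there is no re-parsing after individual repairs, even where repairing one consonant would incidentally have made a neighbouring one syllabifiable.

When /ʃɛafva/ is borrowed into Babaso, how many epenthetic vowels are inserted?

After substitution the input is /ŋɛafva/.
The unsyllabifiable consonants are /f/; each receives one epenthetic vowel.

1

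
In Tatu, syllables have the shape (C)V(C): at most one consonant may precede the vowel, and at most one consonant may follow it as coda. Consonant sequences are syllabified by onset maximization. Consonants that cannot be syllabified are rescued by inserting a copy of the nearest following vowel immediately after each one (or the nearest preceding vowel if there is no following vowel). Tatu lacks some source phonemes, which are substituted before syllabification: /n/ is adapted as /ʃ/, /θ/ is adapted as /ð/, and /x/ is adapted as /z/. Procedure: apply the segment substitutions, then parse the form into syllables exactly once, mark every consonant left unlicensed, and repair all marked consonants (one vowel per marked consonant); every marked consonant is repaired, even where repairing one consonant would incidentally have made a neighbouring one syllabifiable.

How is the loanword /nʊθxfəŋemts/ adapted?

ʃʊðzəfəŋemtese

Substitution: /n/ → /ʃ/, /θ/ → /ð/, /x/ → /z/, giving /ʃʊðzfəŋemts/.
The consonants /z/, /t/, /s/ cannot be parsed into a legal (C)V(C) syllable (at most one coda consonant is licensed; onsets are limited to one consonant).
Inserting the epenthetic vowel yields /z/ → /zə/, /t/ → /te/, /s/ → /se/.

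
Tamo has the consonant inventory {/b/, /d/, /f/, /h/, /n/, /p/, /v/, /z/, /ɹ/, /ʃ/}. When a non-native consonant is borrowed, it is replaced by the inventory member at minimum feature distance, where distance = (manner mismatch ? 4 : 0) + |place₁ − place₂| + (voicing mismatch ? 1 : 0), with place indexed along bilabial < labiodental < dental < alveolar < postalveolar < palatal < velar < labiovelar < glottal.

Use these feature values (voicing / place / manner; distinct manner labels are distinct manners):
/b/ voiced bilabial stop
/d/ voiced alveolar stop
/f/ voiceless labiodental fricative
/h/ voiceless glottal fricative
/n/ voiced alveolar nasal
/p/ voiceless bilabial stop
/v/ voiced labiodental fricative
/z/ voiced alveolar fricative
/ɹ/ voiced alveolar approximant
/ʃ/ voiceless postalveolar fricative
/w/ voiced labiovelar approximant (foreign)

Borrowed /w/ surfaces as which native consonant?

/ɹ/ is closest: same manner (approximant), place distance 4 (labiovelar→alveolar), same voicing; total 4. Next closest is /h/ at distance 6.

ɹ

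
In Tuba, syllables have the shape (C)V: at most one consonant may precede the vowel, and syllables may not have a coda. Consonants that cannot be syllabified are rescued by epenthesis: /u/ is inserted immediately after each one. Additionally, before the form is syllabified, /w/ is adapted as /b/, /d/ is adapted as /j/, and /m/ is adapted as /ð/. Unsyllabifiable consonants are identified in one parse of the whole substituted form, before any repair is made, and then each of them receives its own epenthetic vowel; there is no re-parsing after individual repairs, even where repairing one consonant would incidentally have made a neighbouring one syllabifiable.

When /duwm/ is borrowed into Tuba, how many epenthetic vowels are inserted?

2

After substitution the input is /jubð/.
The unsyllabifiable consonants are /b/, /ð/; each receives one epenthetic vowel.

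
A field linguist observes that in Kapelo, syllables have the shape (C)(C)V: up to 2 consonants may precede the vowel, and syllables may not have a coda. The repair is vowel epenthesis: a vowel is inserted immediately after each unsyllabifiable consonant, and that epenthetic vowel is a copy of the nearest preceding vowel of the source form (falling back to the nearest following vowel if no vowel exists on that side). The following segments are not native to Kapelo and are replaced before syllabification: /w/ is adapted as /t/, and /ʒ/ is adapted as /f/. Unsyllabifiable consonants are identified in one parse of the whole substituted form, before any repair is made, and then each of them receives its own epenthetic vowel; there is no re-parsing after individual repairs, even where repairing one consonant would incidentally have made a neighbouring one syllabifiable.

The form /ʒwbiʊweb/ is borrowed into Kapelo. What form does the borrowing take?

Substitution: /ʒ/ → /f/, /w/ → /t/, giving /ftbiʊteb/.
Syllabifying with onset maximization leaves /f/, /b/ stranded (no codas are permitted; onsets may contain at most 2 consonants).
Inserting the epenthetic vowel yields /f/ → /fi/, /b/ → /be/.

fitbiʊtebe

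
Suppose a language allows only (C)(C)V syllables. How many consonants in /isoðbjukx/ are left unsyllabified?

3

Under (C)(C)V, the unsyllabifiable consonants are /ð/, /k/, /x/ (no codas are permitted; onsets may contain at most 2 consonants).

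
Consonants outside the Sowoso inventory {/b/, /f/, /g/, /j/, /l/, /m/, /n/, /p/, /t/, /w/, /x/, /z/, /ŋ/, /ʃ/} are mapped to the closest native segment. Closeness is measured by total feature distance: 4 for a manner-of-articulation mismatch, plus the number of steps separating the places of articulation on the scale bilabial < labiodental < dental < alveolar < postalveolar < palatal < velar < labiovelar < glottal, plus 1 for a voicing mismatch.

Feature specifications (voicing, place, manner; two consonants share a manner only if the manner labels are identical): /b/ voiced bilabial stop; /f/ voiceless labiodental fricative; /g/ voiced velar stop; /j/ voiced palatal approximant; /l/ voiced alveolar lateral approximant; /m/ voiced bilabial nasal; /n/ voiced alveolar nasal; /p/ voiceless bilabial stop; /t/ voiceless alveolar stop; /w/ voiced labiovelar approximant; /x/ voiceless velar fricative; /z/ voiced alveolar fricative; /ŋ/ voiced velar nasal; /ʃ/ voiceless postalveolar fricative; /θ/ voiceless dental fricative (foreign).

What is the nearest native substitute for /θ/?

/f/ is closest: same manner (fricative), place distance 1 (dental→labiodental), same voicing; total 1. Next closest is /z/ at distance 2.

f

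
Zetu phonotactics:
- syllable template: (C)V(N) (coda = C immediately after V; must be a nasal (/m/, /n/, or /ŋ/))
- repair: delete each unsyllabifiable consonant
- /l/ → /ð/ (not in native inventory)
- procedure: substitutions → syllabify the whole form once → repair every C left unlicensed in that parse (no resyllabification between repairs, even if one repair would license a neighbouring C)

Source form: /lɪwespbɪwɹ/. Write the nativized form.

ðɪwebɪ

Substitution: /l/ → /ð/, giving /ðɪwespbɪwɹ/.
Under (C)V(N), the unsyllabifiable consonants are /s/, /p/, /w/, /ɹ/ (only a nasal (/m/, /n/, or /ŋ/) is licensed in coda position; onsets are limited to one consonant).
Deleting the stranded consonants removes /s/, /p/, /w/, /ɹ/.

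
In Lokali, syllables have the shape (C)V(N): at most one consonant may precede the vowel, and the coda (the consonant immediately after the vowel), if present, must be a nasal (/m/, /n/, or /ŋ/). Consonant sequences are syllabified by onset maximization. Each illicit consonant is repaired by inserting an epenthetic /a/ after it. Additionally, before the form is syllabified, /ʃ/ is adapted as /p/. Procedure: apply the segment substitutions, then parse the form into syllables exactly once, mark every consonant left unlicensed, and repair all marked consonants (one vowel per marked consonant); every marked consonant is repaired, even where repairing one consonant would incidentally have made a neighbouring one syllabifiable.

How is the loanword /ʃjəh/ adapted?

pajəha

Substitution: /ʃ/ → /p/, giving /pjəh/.
Syllabifying with onset maximization leaves /p/, /h/ stranded (only a nasal (/m/, /n/, or /ŋ/) is licensed in coda position; onsets are limited to one consonant).
Each unlicensed consonant becomes the onset of a new syllable: /p/ → /pa/, /h/ → /ha/.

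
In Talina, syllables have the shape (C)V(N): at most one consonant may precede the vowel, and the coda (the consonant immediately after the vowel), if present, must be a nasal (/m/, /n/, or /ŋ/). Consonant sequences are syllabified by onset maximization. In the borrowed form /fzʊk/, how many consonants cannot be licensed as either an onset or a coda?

2

Syllabifying with onset maximization leaves /f/, /k/ stranded (only a nasal (/m/, /n/, or /ŋ/) is licensed in coda position; onsets are limited to one consonant).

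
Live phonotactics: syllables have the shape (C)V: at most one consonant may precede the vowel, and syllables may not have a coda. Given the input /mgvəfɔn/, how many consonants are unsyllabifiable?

The consonants /m/, /g/, /n/ cannot be parsed into a legal (C)V syllable (no codas are permitted; onsets are limited to one consonant).

3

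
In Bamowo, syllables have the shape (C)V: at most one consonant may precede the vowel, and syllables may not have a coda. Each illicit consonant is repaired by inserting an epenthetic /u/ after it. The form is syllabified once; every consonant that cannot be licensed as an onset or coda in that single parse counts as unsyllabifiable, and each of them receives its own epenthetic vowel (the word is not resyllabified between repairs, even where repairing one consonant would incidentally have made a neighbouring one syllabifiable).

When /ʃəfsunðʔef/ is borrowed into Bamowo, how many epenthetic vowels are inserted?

The unsyllabifiable consonants are /f/, /n/, /ð/, /f/; each receives one epenthetic vowel.

4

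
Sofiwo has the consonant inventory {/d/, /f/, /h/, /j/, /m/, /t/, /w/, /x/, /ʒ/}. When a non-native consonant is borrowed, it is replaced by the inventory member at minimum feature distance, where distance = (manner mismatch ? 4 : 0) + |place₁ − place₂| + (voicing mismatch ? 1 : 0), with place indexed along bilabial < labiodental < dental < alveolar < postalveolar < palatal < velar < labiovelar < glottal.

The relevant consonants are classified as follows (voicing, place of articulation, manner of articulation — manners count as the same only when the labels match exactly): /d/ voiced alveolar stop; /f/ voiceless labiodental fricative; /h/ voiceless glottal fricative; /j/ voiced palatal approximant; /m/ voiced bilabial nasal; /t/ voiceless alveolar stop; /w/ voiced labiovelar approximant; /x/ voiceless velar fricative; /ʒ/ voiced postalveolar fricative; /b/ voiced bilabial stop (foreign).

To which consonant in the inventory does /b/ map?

d

/d/ is closest: same manner (stop), place distance 3 (bilabial→alveolar), same voicing; total 3. Next closest is /m/ at distance 4.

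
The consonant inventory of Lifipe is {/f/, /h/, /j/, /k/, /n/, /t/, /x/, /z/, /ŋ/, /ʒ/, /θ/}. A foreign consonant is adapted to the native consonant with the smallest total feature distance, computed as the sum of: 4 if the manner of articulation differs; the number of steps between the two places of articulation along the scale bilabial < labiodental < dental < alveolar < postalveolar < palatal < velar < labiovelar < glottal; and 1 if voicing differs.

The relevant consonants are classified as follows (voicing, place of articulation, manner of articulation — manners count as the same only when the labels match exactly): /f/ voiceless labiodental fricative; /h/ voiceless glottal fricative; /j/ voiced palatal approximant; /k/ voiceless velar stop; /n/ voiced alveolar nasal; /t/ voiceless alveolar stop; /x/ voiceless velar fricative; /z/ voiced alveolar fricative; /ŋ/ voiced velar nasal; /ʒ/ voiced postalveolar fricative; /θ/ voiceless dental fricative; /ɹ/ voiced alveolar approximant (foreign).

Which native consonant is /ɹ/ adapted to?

j

/j/ is closest: same manner (approximant), place distance 2 (alveolar→palatal), same voicing; total 2. Next closest is /n/ at distance 4.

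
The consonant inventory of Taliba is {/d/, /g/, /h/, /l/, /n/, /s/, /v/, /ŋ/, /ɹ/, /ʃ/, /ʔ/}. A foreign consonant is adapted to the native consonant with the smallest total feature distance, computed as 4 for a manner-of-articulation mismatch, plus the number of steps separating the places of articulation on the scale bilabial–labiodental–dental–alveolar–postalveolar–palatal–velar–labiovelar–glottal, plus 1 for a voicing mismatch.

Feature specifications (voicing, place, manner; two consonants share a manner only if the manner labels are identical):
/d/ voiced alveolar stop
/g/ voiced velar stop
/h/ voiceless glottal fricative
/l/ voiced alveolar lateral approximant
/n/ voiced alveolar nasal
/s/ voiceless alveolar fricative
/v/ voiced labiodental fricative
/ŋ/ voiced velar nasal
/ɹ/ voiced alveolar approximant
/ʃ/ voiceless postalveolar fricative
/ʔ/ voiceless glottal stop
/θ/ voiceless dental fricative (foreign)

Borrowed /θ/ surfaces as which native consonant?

s

/s/ is closest: same manner (fricative), place distance 1 (dental→alveolar), same voicing; total 1. Next closest is /v/ at distance 2.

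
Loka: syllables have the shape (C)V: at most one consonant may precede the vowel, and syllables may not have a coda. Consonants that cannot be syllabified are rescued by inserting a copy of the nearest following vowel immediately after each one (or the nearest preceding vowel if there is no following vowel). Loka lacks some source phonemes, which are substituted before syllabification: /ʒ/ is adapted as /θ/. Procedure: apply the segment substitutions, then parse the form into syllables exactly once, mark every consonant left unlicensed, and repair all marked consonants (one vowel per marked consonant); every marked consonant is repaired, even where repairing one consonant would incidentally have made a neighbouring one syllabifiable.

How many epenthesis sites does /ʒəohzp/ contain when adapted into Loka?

After substitution the input is /θəohzp/.
The unsyllabifiable consonants are /h/, /z/, /p/; each receives one epenthetic vowel.

3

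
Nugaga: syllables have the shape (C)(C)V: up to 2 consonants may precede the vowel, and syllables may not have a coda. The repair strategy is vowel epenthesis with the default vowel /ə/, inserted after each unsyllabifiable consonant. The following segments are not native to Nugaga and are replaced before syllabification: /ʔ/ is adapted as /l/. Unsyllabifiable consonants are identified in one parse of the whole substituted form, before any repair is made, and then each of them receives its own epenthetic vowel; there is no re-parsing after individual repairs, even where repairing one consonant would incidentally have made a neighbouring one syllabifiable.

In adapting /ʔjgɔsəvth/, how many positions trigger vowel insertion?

4

After substitution the input is /ljgɔsəvth/.
The unsyllabifiable consonants are /l/, /v/, /t/, /h/; each receives one epenthetic vowel.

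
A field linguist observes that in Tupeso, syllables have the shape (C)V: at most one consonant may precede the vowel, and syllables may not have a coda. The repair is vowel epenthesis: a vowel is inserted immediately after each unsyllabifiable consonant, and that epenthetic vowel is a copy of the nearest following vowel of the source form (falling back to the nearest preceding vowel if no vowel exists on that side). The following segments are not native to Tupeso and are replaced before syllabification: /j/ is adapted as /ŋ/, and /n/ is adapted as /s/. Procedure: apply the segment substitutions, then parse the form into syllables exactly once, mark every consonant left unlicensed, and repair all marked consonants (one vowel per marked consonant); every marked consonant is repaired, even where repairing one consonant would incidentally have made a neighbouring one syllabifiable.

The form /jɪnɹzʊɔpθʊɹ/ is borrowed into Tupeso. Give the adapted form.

ŋɪsʊɹʊzʊɔpʊθʊɹʊ

Substitution: /j/ → /ŋ/, /n/ → /s/, giving /ŋɪsɹzʊɔpθʊɹ/.
Syllabifying with onset maximization leaves /s/, /ɹ/, /p/, /ɹ/ stranded (no codas are permitted; onsets are limited to one consonant).
Epenthesis after each stranded consonant: /s/ → /sʊ/, /ɹ/ → /ɹʊ/, /p/ → /pʊ/, /ɹ/ → /ɹʊ/.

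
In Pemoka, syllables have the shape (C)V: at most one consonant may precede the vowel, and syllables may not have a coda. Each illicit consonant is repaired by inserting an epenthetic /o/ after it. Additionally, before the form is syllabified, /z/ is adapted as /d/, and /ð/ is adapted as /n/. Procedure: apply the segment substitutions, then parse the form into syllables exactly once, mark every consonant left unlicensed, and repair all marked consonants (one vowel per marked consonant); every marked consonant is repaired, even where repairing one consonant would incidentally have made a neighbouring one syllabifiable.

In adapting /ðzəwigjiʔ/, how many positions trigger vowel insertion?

After substitution the input is /ndəwigjiʔ/.
The unsyllabifiable consonants are /n/, /g/, /ʔ/; each receives one epenthetic vowel.

3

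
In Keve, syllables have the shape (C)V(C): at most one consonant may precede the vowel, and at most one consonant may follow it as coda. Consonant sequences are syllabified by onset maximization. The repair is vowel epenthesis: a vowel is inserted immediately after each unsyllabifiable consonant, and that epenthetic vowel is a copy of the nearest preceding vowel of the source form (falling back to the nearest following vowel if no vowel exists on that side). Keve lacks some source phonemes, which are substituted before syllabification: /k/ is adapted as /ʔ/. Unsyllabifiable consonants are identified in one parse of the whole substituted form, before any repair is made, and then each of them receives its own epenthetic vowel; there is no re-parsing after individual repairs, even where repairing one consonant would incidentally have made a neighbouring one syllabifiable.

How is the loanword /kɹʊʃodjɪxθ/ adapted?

ʔʊɹʊʃodjɪxθɪ

Substitution: /k/ → /ʔ/, giving /ʔɹʊʃodjɪxθ/.
The consonants /ʔ/, /θ/ cannot be parsed into a legal (C)V(C) syllable (at most one coda consonant is licensed; onsets are limited to one consonant).
Inserting the epenthetic vowel yields /ʔ/ → /ʔʊ/, /θ/ → /θɪ/.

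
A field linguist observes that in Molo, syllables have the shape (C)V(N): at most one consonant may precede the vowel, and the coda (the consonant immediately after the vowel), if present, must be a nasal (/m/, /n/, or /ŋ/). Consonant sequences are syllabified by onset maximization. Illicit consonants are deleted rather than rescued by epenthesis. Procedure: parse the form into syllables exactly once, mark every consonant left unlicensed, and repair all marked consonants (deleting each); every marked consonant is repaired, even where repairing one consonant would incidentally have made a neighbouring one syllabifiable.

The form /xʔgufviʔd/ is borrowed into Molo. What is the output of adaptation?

Syllabifying with onset maximization leaves /x/, /ʔ/, /f/, /ʔ/, /d/ stranded (only a nasal (/m/, /n/, or /ŋ/) is licensed in coda position; onsets are limited to one consonant).
Each unlicensed consonant is deleted: /x/, /ʔ/, /f/, /ʔ/, /d/.

guvi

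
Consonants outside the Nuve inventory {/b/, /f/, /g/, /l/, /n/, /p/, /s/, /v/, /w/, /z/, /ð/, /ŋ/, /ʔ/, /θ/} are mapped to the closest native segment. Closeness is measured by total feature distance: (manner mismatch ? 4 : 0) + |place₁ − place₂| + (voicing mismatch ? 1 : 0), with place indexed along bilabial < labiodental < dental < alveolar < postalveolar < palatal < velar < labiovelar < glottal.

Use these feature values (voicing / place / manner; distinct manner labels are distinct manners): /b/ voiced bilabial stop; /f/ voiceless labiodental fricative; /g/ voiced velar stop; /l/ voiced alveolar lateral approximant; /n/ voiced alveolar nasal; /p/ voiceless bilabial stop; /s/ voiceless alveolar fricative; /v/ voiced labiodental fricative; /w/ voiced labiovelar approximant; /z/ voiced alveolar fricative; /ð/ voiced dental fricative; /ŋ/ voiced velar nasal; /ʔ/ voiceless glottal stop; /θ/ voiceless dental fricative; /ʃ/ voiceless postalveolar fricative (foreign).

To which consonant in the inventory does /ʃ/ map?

s

/s/ is closest: same manner (fricative), place distance 1 (postalveolar→alveolar), same voicing; total 1. Next closest is /z/ at distance 2.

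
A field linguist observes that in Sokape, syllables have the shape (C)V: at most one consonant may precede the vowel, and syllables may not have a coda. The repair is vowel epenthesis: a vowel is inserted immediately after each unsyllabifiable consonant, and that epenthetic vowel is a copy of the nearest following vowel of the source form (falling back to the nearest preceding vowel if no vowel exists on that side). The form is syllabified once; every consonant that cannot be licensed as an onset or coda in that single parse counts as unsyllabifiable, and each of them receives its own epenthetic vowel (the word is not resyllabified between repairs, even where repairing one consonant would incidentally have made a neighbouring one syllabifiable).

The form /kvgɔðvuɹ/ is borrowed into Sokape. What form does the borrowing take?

Syllabifying with onset maximization leaves /k/, /v/, /ð/, /ɹ/ stranded (no codas are permitted; onsets are limited to one consonant).
Epenthesis after each stranded consonant: /k/ → /kɔ/, /v/ → /vɔ/, /ð/ → /ðu/, /ɹ/ → /ɹu/.

kɔvɔgɔðuvuɹu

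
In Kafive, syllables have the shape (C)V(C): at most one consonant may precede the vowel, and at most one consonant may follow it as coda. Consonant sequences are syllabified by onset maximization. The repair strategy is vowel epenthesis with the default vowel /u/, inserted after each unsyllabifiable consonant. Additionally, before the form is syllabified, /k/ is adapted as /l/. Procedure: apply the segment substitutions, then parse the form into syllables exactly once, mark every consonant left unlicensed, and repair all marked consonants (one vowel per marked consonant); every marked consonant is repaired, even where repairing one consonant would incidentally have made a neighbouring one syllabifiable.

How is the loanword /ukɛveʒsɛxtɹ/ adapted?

Substitution: /k/ → /l/, giving /ulɛveʒsɛxtɹ/.
Under (C)V(C), the unsyllabifiable consonants are /t/, /ɹ/ (at most one coda consonant is licensed; onsets are limited to one consonant).
Epenthesis after each stranded consonant: /t/ → /tu/, /ɹ/ → /ɹu/.

ulɛveʒsɛxtuɹu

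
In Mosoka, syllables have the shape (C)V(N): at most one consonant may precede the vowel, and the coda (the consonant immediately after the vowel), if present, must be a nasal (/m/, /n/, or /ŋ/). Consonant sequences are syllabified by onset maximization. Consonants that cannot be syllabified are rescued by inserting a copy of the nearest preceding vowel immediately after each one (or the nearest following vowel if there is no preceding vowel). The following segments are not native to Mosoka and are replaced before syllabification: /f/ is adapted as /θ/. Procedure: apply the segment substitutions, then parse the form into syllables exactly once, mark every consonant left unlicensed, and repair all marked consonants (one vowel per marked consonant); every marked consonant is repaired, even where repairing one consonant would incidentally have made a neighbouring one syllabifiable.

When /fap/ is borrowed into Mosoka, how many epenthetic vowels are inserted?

After substitution the input is /θap/.
The unsyllabifiable consonants are /p/; each receives one epenthetic vowel.

1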